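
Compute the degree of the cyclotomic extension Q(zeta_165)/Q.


The degree equals Euler's totient phi(165).
165 = 3 * 5 * 11
phi(165) = 80

80


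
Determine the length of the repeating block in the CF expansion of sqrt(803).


Run the CF algorithm for sqrt(803).
a_0 = floor(sqrt(803)) = 28; set m_0=0, q_0=1.
Recurrence: m' = q*a - m,  q' = (d - m'^2)/q,  a' = floor((a_0 + m')/q').
  step 1: m=28, q=19, a=2
  step 2: m=10, q=37, a=1
  step 3: m=27, q=2, a=27
  step 4: m=27, q=37, a=1
  step 5: m=10, q=19, a=2
  step 6: m=28, q=1, a=56
a_6 = 2*a_0 = 56, so the period closes here.
sqrt(803) = [28; 2, 1, 27, 1, 2, 56]
Period length = 6

6


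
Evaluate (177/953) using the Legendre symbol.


p = 953 is prime, so compute (177/953) with the reciprocity algorithm (Jacobi-symbol steps: pull out 2s via (2/n), flip via reciprocity, reduce):
  reciprocity: (177/953) -> +(953/177)
  reduce: (68/177)
  pull out 2: (2/177) = +1  (since 177 mod 8 = 1)
  pull out 2: (2/177) = +1  (since 177 mod 8 = 1)
  reciprocity: (17/177) -> +(177/17)
  reduce: (7/17)
  reciprocity: (7/17) -> +(17/7)
  reduce: (3/7)
  reciprocity: (3/7) -> -(7/3)
  reduce: (1/3)
  (1/3) = 1
Product of signs = -1
(177/953) = -1

-1


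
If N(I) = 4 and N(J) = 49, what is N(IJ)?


N(IJ) = N(I) * N(J)
= 4 * 49
= 196

196


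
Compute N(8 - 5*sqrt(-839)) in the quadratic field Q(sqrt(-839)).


N(a + b*sqrt(d)) = a^2 - d*b^2
= (8)^2 - (-839)*(-5)^2
= 64 + 20975
= 21039

21039


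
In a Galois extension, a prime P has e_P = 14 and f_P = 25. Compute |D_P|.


|D_P| = e * f
= 14 * 25
= 350

350


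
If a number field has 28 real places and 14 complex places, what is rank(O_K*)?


By Dirichlet's unit theorem:
rank = r1 + r2 - 1
= 28 + 14 - 1
= 41

41


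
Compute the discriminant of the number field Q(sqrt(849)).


For K = Q(sqrt(d)) with d squarefree: disc(K) = d if d = 1 mod 4, and disc(K) = 4d if d = 2 or 3 mod 4.
Here d = 849, and d mod 4 = 1.
d = 1 mod 4 (O_K = Z[(1+sqrt(d))/2]), so disc(K) = d = 849

849


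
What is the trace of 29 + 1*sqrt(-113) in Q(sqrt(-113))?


Tr(a + b*sqrt(d)) = (a + b*sqrt(d)) + (a - b*sqrt(d)) = 2a
= 2 * (29)
= 58

58


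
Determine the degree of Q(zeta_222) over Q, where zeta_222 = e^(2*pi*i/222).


The degree equals Euler's totient phi(222).
222 = 2 * 3 * 37
phi(222) = 72

72


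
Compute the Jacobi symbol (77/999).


Compute (77/999) via quadratic reciprocity:
  reciprocity: (77/999) -> +(999/77)
  reduce: (75/77)
  reciprocity: (75/77) -> +(77/75)
  reduce: (2/75)
  pull out 2: (2/75) = -1  (since 75 mod 8 = 3)
  (1/75) = 1
Product of signs = -1

-1


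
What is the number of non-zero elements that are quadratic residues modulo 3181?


For prime p, the number of non-zero quadratic residues is (p-1)/2.
= (3181-1)/2
= 1590

1590


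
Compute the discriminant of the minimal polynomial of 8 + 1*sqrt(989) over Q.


The element 8 + 1*sqrt(989) has minimal polynomial:
x^2 - 16*x - 925
Discriminant = (-16)^2 - 4*(-925)
= 256 + 3700
= 3956

3956


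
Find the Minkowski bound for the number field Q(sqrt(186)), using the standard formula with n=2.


d = 186, d mod 4 = 2, so disc(K) = 4d = 744; |disc(K)| = 744
Real quadratic field, so n = 2, s = r2 = 0, r1 = 2
M = (n!/n^n) * (4/pi)^s * sqrt(|disc(K)|) = (2!/2^2) * (4/pi)^0 * sqrt(744)
= 0.5 * 1.000000 * 27.276363
= 13.6382

13.6382


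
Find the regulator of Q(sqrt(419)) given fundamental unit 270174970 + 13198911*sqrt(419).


epsilon = 270174970 + 13198911*sqrt(419)
= 5.4035e+08
R = ln(5.4035e+08)
= 20.1077

20.1077


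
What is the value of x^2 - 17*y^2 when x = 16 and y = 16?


x^2 - d*y^2
= 16^2 - 17*16^2
= 256 - 4352
= -4096

-4096


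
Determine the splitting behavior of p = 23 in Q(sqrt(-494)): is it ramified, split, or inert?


K = Q(sqrt(-494)). Since d mod 4 = 2, disc(K) = -1976.
Check p | disc: -1976 mod 23 = 2.
p does not divide disc. Compute Legendre symbol (d/p):
12^((23-1)/2) mod 23 = 1
(d/p) = 1, so p splits: (p) = P*P' with e=1, f=1, g=2.
Therefore p is split.

split


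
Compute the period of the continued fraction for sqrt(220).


Run the CF algorithm for sqrt(220).
a_0 = floor(sqrt(220)) = 14; set m_0=0, q_0=1.
Recurrence: m' = q*a - m,  q' = (d - m'^2)/q,  a' = floor((a_0 + m')/q').
  step 1: m=14, q=24, a=1
  step 2: m=10, q=5, a=4
  step 3: m=10, q=24, a=1
  step 4: m=14, q=1, a=28
a_4 = 2*a_0 = 28, so the period closes here.
sqrt(220) = [14; 1, 4, 1, 28]
Period length = 4

4


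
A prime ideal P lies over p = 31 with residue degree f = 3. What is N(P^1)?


N(P^a) = p^(a*f)
= 31^(1*3)
= 31^3
= 29791

29791


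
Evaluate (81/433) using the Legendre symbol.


p = 433 is prime, so compute (81/433) with the reciprocity algorithm (Jacobi-symbol steps: pull out 2s via (2/n), flip via reciprocity, reduce):
  reciprocity: (81/433) -> +(433/81)
  reduce: (28/81)
  pull out 2: (2/81) = +1  (since 81 mod 8 = 1)
  pull out 2: (2/81) = +1  (since 81 mod 8 = 1)
  reciprocity: (7/81) -> +(81/7)
  reduce: (4/7)
  pull out 2: (2/7) = +1  (since 7 mod 8 = 7)
  pull out 2: (2/7) = +1  (since 7 mod 8 = 7)
  (1/7) = 1
Product of signs = 1
(81/433) = 1

1


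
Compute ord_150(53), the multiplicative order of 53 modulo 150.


We want ord_150(53), the smallest k >= 1 with 53^k = 1 mod 150.
n = 150 = 2 * 3 * 5^2, phi(150) = 40; the order divides phi(n).
Divisors of 40: 1, 2, 4, 5, 8, 10, 20, 40
Repeated squaring mod 150: 53^1 = 53, 53^2 = 109, 53^4 = 31, 53^8 = 61, 53^16 = 121, 53^32 = 91
Test divisors in increasing order:
  k=1: 53^1 = 53 mod 150
  k=2: 53^2 = 109 mod 150
  k=4: 53^4 = 31 mod 150
  k=5: 53^5 = 31 * 53 = 143 mod 150
  k=8: 53^8 = 61 mod 150
  k=10: 53^10 = 61 * 109 = 49 mod 150
  k=20: 53^20 = 121 * 31 = 1 mod 150  <- first divisor giving 1
Order = 20

20


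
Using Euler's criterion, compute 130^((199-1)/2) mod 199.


p = 199 is prime and the exponent is (p-1)/2 = 99, so by Euler's criterion 130^99 = (130/199) = +1 or -1 mod 199.
Compute by square-and-multiply:
  99 = 64 + 32 + 2 + 1 (binary 1100011)
  Repeated squaring mod 199: 130^1 = 130, 130^2 = 184, 130^4 = 26, 130^8 = 79, 130^16 = 72, 130^32 = 10, 130^64 = 100
  130^99 = 130^64 * 130^32 * 130^2 * 130^1 = 100 * 10 * 184 * 130 mod 199
    100 * 10 = 1000 = 5 mod 199
    5 * 184 = 920 = 124 mod 199
    124 * 130 = 16120 = 1 mod 199
  130^99 = 1 mod 199
Result 1: 130 is a quadratic residue mod 199.
130^99 mod 199 = 1

1


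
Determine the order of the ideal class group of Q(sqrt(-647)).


K = Q(sqrt(-647)). d mod 4 = 1, so D = disc(K) = d = -647
h(K) equals the number of primitive reduced positive-definite forms (a, b, c) = a*x^2 + b*x*y + c*y^2 with b^2 - 4ac = D,
where reduced means |b| <= a <= c, with b >= 0 whenever |b| = a or a = c, and primitive means gcd(a, b, c) = 1.
Reduced forces 3a^2 <= |D| = 647, so 1 <= a <= 14; b must have the parity of D, and c = (b^2 - D)/(4a) must be an integer >= a.
Enumerate a = 1..14, b in [-a, a]:
  a=1: (1, 1, 162)  [1]
  a=2: (2, -1, 81), (2, 1, 81)  [2]
  a=3: (3, -1, 54), (3, 1, 54)  [2]
  a=4: (4, -3, 41), (4, 3, 41)  [2]
  a=5: none
  a=6: (6, -5, 28), (6, -1, 27), (6, 1, 27), (6, 5, 28)  [4]
  a=7: (7, -5, 24), (7, 5, 24)  [2]
  a=8: (8, -5, 21), (8, 5, 21)  [2]
  a=9: (9, -1, 18), (9, 1, 18)  [2]
  a=10..11: none
  a=12: (12, -11, 16), (12, -5, 14), (12, 5, 14), (12, 11, 16)  [4]
  a=13: (13, -9, 14), (13, 9, 14)  [2]
  a=14: none
Total reduced forms: 1 + 2 + 2 + 2 + 4 + 2 + 2 + 2 + 4 + 2 = 23
h = 23

23


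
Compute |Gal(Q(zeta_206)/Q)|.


|Gal(Q(zeta_206)/Q)| = phi(206)
= 102

102


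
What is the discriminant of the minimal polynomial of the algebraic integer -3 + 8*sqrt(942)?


The element -3 + 8*sqrt(942) has minimal polynomial:
x^2 + 6*x - 60279
Discriminant = (6)^2 - 4*(-60279)
= 36 + 241116
= 241152

241152


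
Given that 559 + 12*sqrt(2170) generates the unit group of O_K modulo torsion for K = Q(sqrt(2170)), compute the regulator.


epsilon = 559 + 12*sqrt(2170)
= 1117.9991
R = ln(1117.9991)
= 7.0193

7.0193


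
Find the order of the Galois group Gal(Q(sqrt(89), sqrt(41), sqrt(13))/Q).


The 3 square roots of distinct primes are multiplicatively independent over Q,
so [K:Q] = 2^3 and Gal(K/Q) is isomorphic to (Z/2Z)^3.
|Gal| = 2^3 = 8

8


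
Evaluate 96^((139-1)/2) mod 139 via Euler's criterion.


p = 139 is prime and the exponent is (p-1)/2 = 69, so by Euler's criterion 96^69 = (96/139) = +1 or -1 mod 139.
Compute by square-and-multiply:
  69 = 64 + 4 + 1 (binary 1000101)
  Repeated squaring mod 139: 96^1 = 96, 96^2 = 42, 96^4 = 96, 96^8 = 42, 96^16 = 96, 96^32 = 42, 96^64 = 96
  96^69 = 96^64 * 96^4 * 96^1 = 96 * 96 * 96 mod 139
    96 * 96 = 9216 = 42 mod 139
    42 * 96 = 4032 = 1 mod 139
  96^69 = 1 mod 139
Result 1: 96 is a quadratic residue mod 139.
96^69 mod 139 = 1

1


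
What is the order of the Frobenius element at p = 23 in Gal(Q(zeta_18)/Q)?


The Frobenius at p in Gal(Q(zeta_n)/Q) = (Z/nZ)* is the class of p, so its order is ord_18(23), the smallest k >= 1 with 23^k = 1 mod 18.
n = 18 = 2 * 3^2, phi(18) = 6; the order divides phi(n).
Divisors of 6: 1, 2, 3, 6
Repeated squaring mod 18: 23^1 = 5, 23^2 = 7, 23^4 = 13
Test divisors in increasing order:
  k=1: 23^1 = 5 mod 18
  k=2: 23^2 = 7 mod 18
  k=3: 23^3 = 7 * 5 = 17 mod 18
  k=6: 23^6 = 13 * 7 = 1 mod 18  <- first divisor giving 1
Order = 6

6


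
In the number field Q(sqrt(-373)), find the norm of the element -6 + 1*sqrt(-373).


N(a + b*sqrt(d)) = a^2 - d*b^2
= (-6)^2 - (-373)*(1)^2
= 36 + 373
= 409

409


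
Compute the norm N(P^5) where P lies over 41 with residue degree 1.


N(P^a) = p^(a*f)
= 41^(5*1)
= 41^5
= 115856201

115856201


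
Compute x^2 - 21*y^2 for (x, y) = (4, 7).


x^2 - d*y^2
= 4^2 - 21*7^2
= 16 - 1029
= -1013

-1013


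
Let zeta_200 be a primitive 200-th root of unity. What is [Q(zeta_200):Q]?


The degree equals Euler's totient phi(200).
200 = 2^3 * 5^2
phi(200) = 80

80


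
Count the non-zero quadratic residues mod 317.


For prime p, the number of non-zero quadratic residues is (p-1)/2.
= (317-1)/2
= 158

158


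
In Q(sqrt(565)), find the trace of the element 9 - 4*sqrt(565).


Tr(a + b*sqrt(d)) = (a + b*sqrt(d)) + (a - b*sqrt(d)) = 2a
= 2 * (9)
= 18

18


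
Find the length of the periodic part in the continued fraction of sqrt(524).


Run the CF algorithm for sqrt(524).
a_0 = floor(sqrt(524)) = 22; set m_0=0, q_0=1.
Recurrence: m' = q*a - m,  q' = (d - m'^2)/q,  a' = floor((a_0 + m')/q').
  step 1: m=22, q=40, a=1
  step 2: m=18, q=5, a=8
  step 3: m=22, q=8, a=5
  step 4: m=18, q=25, a=1
  step 5: m=7, q=19, a=1
  step 6: m=12, q=20, a=1
  step 7: m=8, q=23, a=1
  step 8: m=15, q=13, a=2
  step 9: m=11, q=31, a=1
  step 10: m=20, q=4, a=10
  step 11: m=20, q=31, a=1
  step 12: m=11, q=13, a=2
  step 13: m=15, q=23, a=1
  step 14: m=8, q=20, a=1
  step 15: m=12, q=19, a=1
  step 16: m=7, q=25, a=1
  step 17: m=18, q=8, a=5
  step 18: m=22, q=5, a=8
  step 19: m=18, q=40, a=1
  step 20: m=22, q=1, a=44
a_20 = 2*a_0 = 44, so the period closes here.
sqrt(524) = [22; 1, 8, 5, 1, 1, 1, 1, 2, 1, 10, 1, 2, 1, 1, 1, 1, 5, 8, 1, 44]
Period length = 20

20


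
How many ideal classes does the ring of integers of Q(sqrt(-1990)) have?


K = Q(sqrt(-1990)). d mod 4 = 2, so D = disc(K) = 4d = -7960
h(K) equals the number of primitive reduced positive-definite forms (a, b, c) = a*x^2 + b*x*y + c*y^2 with b^2 - 4ac = D,
where reduced means |b| <= a <= c, with b >= 0 whenever |b| = a or a = c, and primitive means gcd(a, b, c) = 1.
Reduced forces 3a^2 <= |D| = 7960, so 1 <= a <= 51; b must have the parity of D, and c = (b^2 - D)/(4a) must be an integer >= a.
Enumerate a = 1..51, b in [-a, a]:
  a=1: (1, 0, 1990)  [1]
  a=2: (2, 0, 995)  [1]
  a=3..4: none
  a=5: (5, 0, 398)  [1]
  a=6..9: none
  a=10: (10, 0, 199)  [1]
  a=11: (11, -2, 181), (11, 2, 181)  [2]
  a=12: none
  a=13: (13, -10, 155), (13, 10, 155)  [2]
  a=14..16: none
  a=17: (17, -8, 118), (17, 8, 118)  [2]
  a=18: none
  a=19: (19, -18, 109), (19, 18, 109)  [2]
  a=20..21: none
  a=22: (22, -20, 95), (22, 20, 95)  [2]
  a=23..25: none
  a=26: (26, -16, 79), (26, 16, 79)  [2]
  a=27..30: none
  a=31: (31, -10, 65), (31, 10, 65)  [2]
  a=32..33: none
  a=34: (34, -8, 59), (34, 8, 59)  [2]
  a=35..37: none
  a=38: (38, -20, 55), (38, 20, 55)  [2]
  a=39..42: none
  a=43: (43, -34, 53), (43, 34, 53)  [2]
  a=44..51: none
Total reduced forms: 1 + 1 + 1 + 1 + 2 + 2 + 2 + 2 + 2 + 2 + 2 + 2 + 2 + 2 = 24
h = 24

24


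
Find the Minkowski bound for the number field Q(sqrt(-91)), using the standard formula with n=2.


d = -91, d mod 4 = 1, so disc(K) = d = -91; |disc(K)| = 91
Imaginary quadratic field, so n = 2, s = r2 = 1, r1 = 0
M = (n!/n^n) * (4/pi)^s * sqrt(|disc(K)|) = (2!/2^2) * (4/pi)^1 * sqrt(91)
= 0.5 * 1.273240 * 9.539392
= 6.0730

6.0730


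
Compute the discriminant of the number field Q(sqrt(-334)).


For K = Q(sqrt(d)) with d squarefree: disc(K) = d if d = 1 mod 4, and disc(K) = 4d if d = 2 or 3 mod 4.
Here d = -334, and d mod 4 = 2.
d = 2 mod 4, not 1 (O_K = Z[sqrt(d)]), so disc(K) = 4d = 4 * (-334) = -1336

-1336


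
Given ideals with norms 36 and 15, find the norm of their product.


N(IJ) = N(I) * N(J)
= 36 * 15
= 540

540


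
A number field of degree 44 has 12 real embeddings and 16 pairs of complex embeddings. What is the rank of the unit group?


By Dirichlet's unit theorem:
rank = r1 + r2 - 1
= 12 + 16 - 1
= 27

27


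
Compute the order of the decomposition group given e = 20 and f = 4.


|D_P| = e * f
= 20 * 4
= 80

80


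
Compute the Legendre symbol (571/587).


p = 587 is prime, so compute (571/587) with the reciprocity algorithm (Jacobi-symbol steps: pull out 2s via (2/n), flip via reciprocity, reduce):
  reciprocity: (571/587) -> -(587/571)
  reduce: (16/571)
  pull out 2: (2/571) = -1  (since 571 mod 8 = 3)
  pull out 2: (2/571) = -1  (since 571 mod 8 = 3)
  pull out 2: (2/571) = -1  (since 571 mod 8 = 3)
  pull out 2: (2/571) = -1  (since 571 mod 8 = 3)
  (1/571) = 1
Product of signs = -1
(571/587) = -1

-1


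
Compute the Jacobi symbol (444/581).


Compute (444/581) via quadratic reciprocity:
  pull out 2: (2/581) = -1  (since 581 mod 8 = 5)
  pull out 2: (2/581) = -1  (since 581 mod 8 = 5)
  reciprocity: (111/581) -> +(581/111)
  reduce: (26/111)
  pull out 2: (2/111) = +1  (since 111 mod 8 = 7)
  reciprocity: (13/111) -> +(111/13)
  reduce: (7/13)
  reciprocity: (7/13) -> +(13/7)
  reduce: (6/7)
  pull out 2: (2/7) = +1  (since 7 mod 8 = 7)
  reciprocity: (3/7) -> -(7/3)
  reduce: (1/3)
  (1/3) = 1
Product of signs = -1

-1


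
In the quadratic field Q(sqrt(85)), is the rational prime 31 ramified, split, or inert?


K = Q(sqrt(85)). Since d mod 4 = 1, disc(K) = 85.
Check p | disc: 85 mod 31 = 23.
p does not divide disc. Compute Legendre symbol (d/p):
23^((31-1)/2) mod 31 = -1
(d/p) = -1, so p is inert: (p) stays prime with e=1, f=2, g=1.
Therefore p is inert.

inert


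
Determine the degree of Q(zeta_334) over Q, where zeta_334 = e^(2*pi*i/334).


The degree equals Euler's totient phi(334).
334 = 2 * 167
phi(334) = 166

166


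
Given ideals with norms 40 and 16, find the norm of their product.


N(IJ) = N(I) * N(J)
= 40 * 16
= 640

640


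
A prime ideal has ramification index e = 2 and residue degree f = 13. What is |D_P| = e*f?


|D_P| = e * f
= 2 * 13
= 26

26


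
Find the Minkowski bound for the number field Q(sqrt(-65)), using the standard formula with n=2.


d = -65, d mod 4 = 3, so disc(K) = 4d = -260; |disc(K)| = 260
Imaginary quadratic field, so n = 2, s = r2 = 1, r1 = 0
M = (n!/n^n) * (4/pi)^s * sqrt(|disc(K)|) = (2!/2^2) * (4/pi)^1 * sqrt(260)
= 0.5 * 1.273240 * 16.124515
= 10.2652

10.2652


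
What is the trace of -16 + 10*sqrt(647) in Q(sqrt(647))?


Tr(a + b*sqrt(d)) = (a + b*sqrt(d)) + (a - b*sqrt(d)) = 2a
= 2 * (-16)
= -32

-32


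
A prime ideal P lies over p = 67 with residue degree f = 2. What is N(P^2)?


N(P^a) = p^(a*f)
= 67^(2*2)
= 67^4
= 20151121

20151121


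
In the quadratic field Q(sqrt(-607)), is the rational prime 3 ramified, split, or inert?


K = Q(sqrt(-607)). Since d mod 4 = 1, disc(K) = -607.
Check p | disc: -607 mod 3 = 2.
p does not divide disc. Compute Legendre symbol (d/p):
2^((3-1)/2) mod 3 = -1
(d/p) = -1, so p is inert: (p) stays prime with e=1, f=2, g=1.
Therefore p is inert.

inert


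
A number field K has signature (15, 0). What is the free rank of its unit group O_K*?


By Dirichlet's unit theorem:
rank = r1 + r2 - 1
= 15 + 0 - 1
= 14

14


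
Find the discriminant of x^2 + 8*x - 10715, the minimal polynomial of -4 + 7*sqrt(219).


The element -4 + 7*sqrt(219) has minimal polynomial:
x^2 + 8*x - 10715
Discriminant = (8)^2 - 4*(-10715)
= 64 + 42860
= 42924

42924


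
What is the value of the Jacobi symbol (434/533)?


Compute (434/533) via quadratic reciprocity:
  pull out 2: (2/533) = -1  (since 533 mod 8 = 5)
  reciprocity: (217/533) -> +(533/217)
  reduce: (99/217)
  reciprocity: (99/217) -> +(217/99)
  reduce: (19/99)
  reciprocity: (19/99) -> -(99/19)
  reduce: (4/19)
  pull out 2: (2/19) = -1  (since 19 mod 8 = 3)
  pull out 2: (2/19) = -1  (since 19 mod 8 = 3)
  (1/19) = 1
Product of signs = 1

1


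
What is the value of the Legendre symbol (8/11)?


p = 11 is prime, so compute (8/11) with the reciprocity algorithm (Jacobi-symbol steps: pull out 2s via (2/n), flip via reciprocity, reduce):
  pull out 2: (2/11) = -1  (since 11 mod 8 = 3)
  pull out 2: (2/11) = -1  (since 11 mod 8 = 3)
  pull out 2: (2/11) = -1  (since 11 mod 8 = 3)
  (1/11) = 1
Product of signs = -1
(8/11) = -1

-1


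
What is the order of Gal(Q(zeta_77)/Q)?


|Gal(Q(zeta_77)/Q)| = phi(77)
= 60

60


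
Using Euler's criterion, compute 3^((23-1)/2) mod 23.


p = 23 is prime and the exponent is (p-1)/2 = 11, so by Euler's criterion 3^11 = (3/23) = +1 or -1 mod 23.
Compute by square-and-multiply:
  11 = 8 + 2 + 1 (binary 1011)
  Repeated squaring mod 23: 3^1 = 3, 3^2 = 9, 3^4 = 12, 3^8 = 6
  3^11 = 3^8 * 3^2 * 3^1 = 6 * 9 * 3 mod 23
    6 * 9 = 54 = 8 mod 23
    8 * 3 = 24 = 1 mod 23
  3^11 = 1 mod 23
Result 1: 3 is a quadratic residue mod 23.
3^11 mod 23 = 1

1


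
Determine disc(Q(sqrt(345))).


For K = Q(sqrt(d)) with d squarefree: disc(K) = d if d = 1 mod 4, and disc(K) = 4d if d = 2 or 3 mod 4.
Here d = 345, and d mod 4 = 1.
d = 1 mod 4 (O_K = Z[(1+sqrt(d))/2]), so disc(K) = d = 345

345


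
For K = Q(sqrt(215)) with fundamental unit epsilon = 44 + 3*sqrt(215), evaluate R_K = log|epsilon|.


epsilon = 44 + 3*sqrt(215)
= 87.9886
R = ln(87.9886)
= 4.4772

4.4772


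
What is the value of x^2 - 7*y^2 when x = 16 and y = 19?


x^2 - d*y^2
= 16^2 - 7*19^2
= 256 - 2527
= -2271

-2271


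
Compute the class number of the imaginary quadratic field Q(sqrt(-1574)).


K = Q(sqrt(-1574)). d mod 4 = 2, so D = disc(K) = 4d = -6296
h(K) equals the number of primitive reduced positive-definite forms (a, b, c) = a*x^2 + b*x*y + c*y^2 with b^2 - 4ac = D,
where reduced means |b| <= a <= c, with b >= 0 whenever |b| = a or a = c, and primitive means gcd(a, b, c) = 1.
Reduced forces 3a^2 <= |D| = 6296, so 1 <= a <= 45; b must have the parity of D, and c = (b^2 - D)/(4a) must be an integer >= a.
Enumerate a = 1..45, b in [-a, a]:
  a=1: (1, 0, 1574)  [1]
  a=2: (2, 0, 787)  [1]
  a=3: (3, -2, 525), (3, 2, 525)  [2]
  a=4: none
  a=5: (5, -2, 315), (5, 2, 315)  [2]
  a=6: (6, -4, 263), (6, 4, 263)  [2]
  a=7: (7, -2, 225), (7, 2, 225)  [2]
  a=8: none
  a=9: (9, -2, 175), (9, 2, 175)  [2]
  a=10: (10, -8, 159), (10, 8, 159)  [2]
  a=11..12: none
  a=13: (13, -10, 123), (13, 10, 123)  [2]
  a=14: (14, -12, 115), (14, 12, 115)  [2]
  a=15: (15, -8, 106), (15, -2, 105), (15, 2, 105), (15, 8, 106)  [4]
  a=16..17: none
  a=18: (18, -16, 91), (18, 16, 91)  [2]
  a=19..20: none
  a=21: (21, -16, 78), (21, -2, 75), (21, 2, 75), (21, 16, 78)  [4]
  a=22: none
  a=23: (23, -12, 70), (23, 12, 70)  [2]
  a=24: none
  a=25: (25, -2, 63), (25, 2, 63)  [2]
  a=26: (26, -16, 63), (26, 16, 63)  [2]
  a=27: (27, -20, 62), (27, 20, 62)  [2]
  a=28..29: none
  a=30: (30, -28, 59), (30, -8, 53), (30, 8, 53), (30, 28, 59)  [4]
  a=31: (31, -20, 54), (31, 20, 54)  [2]
  a=32..34: none
  a=35: (35, -12, 46), (35, -2, 45), (35, 2, 45), (35, 12, 46)  [4]
  a=36..38: none
  a=39: (39, -16, 42), (39, -10, 41), (39, 10, 41), (39, 16, 42)  [4]
  a=40..41: none
  a=42: (42, -40, 47), (42, 40, 47)  [2]
  a=43: (43, -38, 45), (43, 38, 45)  [2]
  a=44..45: none
Total reduced forms: 1 + 1 + 2 + 2 + 2 + 2 + 2 + 2 + 2 + 2 + 4 + 2 + 4 + 2 + 2 + 2 + 2 + 4 + 2 + 4 + 4 + 2 + 2 = 54
h = 54

54


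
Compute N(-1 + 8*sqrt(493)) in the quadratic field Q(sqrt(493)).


N(a + b*sqrt(d)) = a^2 - d*b^2
= (-1)^2 - (493)*(8)^2
= 1 - 31552
= -31551

-31551


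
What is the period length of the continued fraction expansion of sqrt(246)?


Run the CF algorithm for sqrt(246).
a_0 = floor(sqrt(246)) = 15; set m_0=0, q_0=1.
Recurrence: m' = q*a - m,  q' = (d - m'^2)/q,  a' = floor((a_0 + m')/q').
  step 1: m=15, q=21, a=1
  step 2: m=6, q=10, a=2
  step 3: m=14, q=5, a=5
  step 4: m=11, q=25, a=1
  step 5: m=14, q=2, a=14
  step 6: m=14, q=25, a=1
  step 7: m=11, q=5, a=5
  step 8: m=14, q=10, a=2
  step 9: m=6, q=21, a=1
  step 10: m=15, q=1, a=30
a_10 = 2*a_0 = 30, so the period closes here.
sqrt(246) = [15; 1, 2, 5, 1, 14, 1, 5, 2, 1, 30]
Period length = 10

10


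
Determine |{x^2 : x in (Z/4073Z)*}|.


For prime p, the number of non-zero quadratic residues is (p-1)/2.
= (4073-1)/2
= 2036

2036


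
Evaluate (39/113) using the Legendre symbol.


p = 113 is prime, so compute (39/113) with the reciprocity algorithm (Jacobi-symbol steps: pull out 2s via (2/n), flip via reciprocity, reduce):
  reciprocity: (39/113) -> +(113/39)
  reduce: (35/39)
  reciprocity: (35/39) -> -(39/35)
  reduce: (4/35)
  pull out 2: (2/35) = -1  (since 35 mod 8 = 3)
  pull out 2: (2/35) = -1  (since 35 mod 8 = 3)
  (1/35) = 1
Product of signs = -1
(39/113) = -1

-1


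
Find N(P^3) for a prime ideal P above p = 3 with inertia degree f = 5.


N(P^a) = p^(a*f)
= 3^(3*5)
= 3^15
= 14348907

14348907


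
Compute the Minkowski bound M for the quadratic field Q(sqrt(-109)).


d = -109, d mod 4 = 3, so disc(K) = 4d = -436; |disc(K)| = 436
Imaginary quadratic field, so n = 2, s = r2 = 1, r1 = 0
M = (n!/n^n) * (4/pi)^s * sqrt(|disc(K)|) = (2!/2^2) * (4/pi)^1 * sqrt(436)
= 0.5 * 1.273240 * 20.880613
= 13.2930

13.2930


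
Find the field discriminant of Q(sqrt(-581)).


For K = Q(sqrt(d)) with d squarefree: disc(K) = d if d = 1 mod 4, and disc(K) = 4d if d = 2 or 3 mod 4.
Here d = -581, and d mod 4 = 3.
d = 3 mod 4, not 1 (O_K = Z[sqrt(d)]), so disc(K) = 4d = 4 * (-581) = -2324

-2324


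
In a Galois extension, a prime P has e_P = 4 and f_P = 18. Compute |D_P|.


|D_P| = e * f
= 4 * 18
= 72

72


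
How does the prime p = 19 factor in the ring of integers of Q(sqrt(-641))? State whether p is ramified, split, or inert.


K = Q(sqrt(-641)). Since d mod 4 = 3, disc(K) = -2564.
Check p | disc: -2564 mod 19 = 1.
p does not divide disc. Compute Legendre symbol (d/p):
5^((19-1)/2) mod 19 = 1
(d/p) = 1, so p splits: (p) = P*P' with e=1, f=1, g=2.
Therefore p is split.

split


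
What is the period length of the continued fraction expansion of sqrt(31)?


Run the CF algorithm for sqrt(31).
a_0 = floor(sqrt(31)) = 5; set m_0=0, q_0=1.
Recurrence: m' = q*a - m,  q' = (d - m'^2)/q,  a' = floor((a_0 + m')/q').
  step 1: m=5, q=6, a=1
  step 2: m=1, q=5, a=1
  step 3: m=4, q=3, a=3
  step 4: m=5, q=2, a=5
  step 5: m=5, q=3, a=3
  step 6: m=4, q=5, a=1
  step 7: m=1, q=6, a=1
  step 8: m=5, q=1, a=10
a_8 = 2*a_0 = 10, so the period closes here.
sqrt(31) = [5; 1, 1, 3, 5, 3, 1, 1, 10]
Period length = 8

8


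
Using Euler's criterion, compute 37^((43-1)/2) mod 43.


p = 43 is prime and the exponent is (p-1)/2 = 21, so by Euler's criterion 37^21 = (37/43) = +1 or -1 mod 43.
Compute by square-and-multiply:
  21 = 16 + 4 + 1 (binary 10101)
  Repeated squaring mod 43: 37^1 = 37, 37^2 = 36, 37^4 = 6, 37^8 = 36, 37^16 = 6
  37^21 = 37^16 * 37^4 * 37^1 = 6 * 6 * 37 mod 43
    6 * 6 = 36 = 36 mod 43
    36 * 37 = 1332 = 42 mod 43
  37^21 = 42 mod 43
Result 42 = p - 1 = -1 mod 43: 37 is a quadratic non-residue mod 43. As a residue in [0, p-1] the value is 42.
37^21 mod 43 = 42

42


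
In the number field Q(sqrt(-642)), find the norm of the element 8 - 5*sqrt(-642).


N(a + b*sqrt(d)) = a^2 - d*b^2
= (8)^2 - (-642)*(-5)^2
= 64 + 16050
= 16114

16114


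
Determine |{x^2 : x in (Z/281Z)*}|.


For prime p, the number of non-zero quadratic residues is (p-1)/2.
= (281-1)/2
= 140

140


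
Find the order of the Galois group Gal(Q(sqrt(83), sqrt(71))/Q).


The 2 square roots of distinct primes are multiplicatively independent over Q,
so [K:Q] = 2^2 and Gal(K/Q) is isomorphic to (Z/2Z)^2.
|Gal| = 2^2 = 4

4


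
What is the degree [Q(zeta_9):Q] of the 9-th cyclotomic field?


The degree equals Euler's totient phi(9).
9 = 3^2
phi(9) = 6

6


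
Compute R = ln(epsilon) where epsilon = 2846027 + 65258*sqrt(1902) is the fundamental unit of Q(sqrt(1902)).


epsilon = 2846027 + 65258*sqrt(1902)
= 5.6921e+06
R = ln(5.6921e+06)
= 15.5546

15.5546


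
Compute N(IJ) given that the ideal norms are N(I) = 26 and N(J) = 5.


N(IJ) = N(I) * N(J)
= 26 * 5
= 130

130


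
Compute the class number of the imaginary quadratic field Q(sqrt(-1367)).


K = Q(sqrt(-1367)). d mod 4 = 1, so D = disc(K) = d = -1367
h(K) equals the number of primitive reduced positive-definite forms (a, b, c) = a*x^2 + b*x*y + c*y^2 with b^2 - 4ac = D,
where reduced means |b| <= a <= c, with b >= 0 whenever |b| = a or a = c, and primitive means gcd(a, b, c) = 1.
Reduced forces 3a^2 <= |D| = 1367, so 1 <= a <= 21; b must have the parity of D, and c = (b^2 - D)/(4a) must be an integer >= a.
Enumerate a = 1..21, b in [-a, a]:
  a=1: (1, 1, 342)  [1]
  a=2: (2, -1, 171), (2, 1, 171)  [2]
  a=3: (3, -1, 114), (3, 1, 114)  [2]
  a=4: (4, -3, 86), (4, 3, 86)  [2]
  a=5: none
  a=6: (6, -5, 58), (6, -1, 57), (6, 1, 57), (6, 5, 58)  [4]
  a=7: none
  a=8: (8, -3, 43), (8, 3, 43)  [2]
  a=9: (9, -1, 38), (9, 1, 38)  [2]
  a=10..11: none
  a=12: (12, -11, 31), (12, -5, 29), (12, 5, 29), (12, 11, 31)  [4]
  a=13..15: none
  a=16: (16, -13, 24), (16, 13, 24)  [2]
  a=17: none
  a=18: (18, -17, 23), (18, -1, 19), (18, 1, 19), (18, 17, 23)  [4]
  a=19..21: none
Total reduced forms: 1 + 2 + 2 + 2 + 4 + 2 + 2 + 4 + 2 + 4 = 25
h = 25

25


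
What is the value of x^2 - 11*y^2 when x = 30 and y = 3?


x^2 - d*y^2
= 30^2 - 11*3^2
= 900 - 99
= 801

801


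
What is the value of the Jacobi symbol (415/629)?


Compute (415/629) via quadratic reciprocity:
  reciprocity: (415/629) -> +(629/415)
  reduce: (214/415)
  pull out 2: (2/415) = +1  (since 415 mod 8 = 7)
  reciprocity: (107/415) -> -(415/107)
  reduce: (94/107)
  pull out 2: (2/107) = -1  (since 107 mod 8 = 3)
  reciprocity: (47/107) -> -(107/47)
  reduce: (13/47)
  reciprocity: (13/47) -> +(47/13)
  reduce: (8/13)
  pull out 2: (2/13) = -1  (since 13 mod 8 = 5)
  pull out 2: (2/13) = -1  (since 13 mod 8 = 5)
  pull out 2: (2/13) = -1  (since 13 mod 8 = 5)
  (1/13) = 1
Product of signs = 1

1


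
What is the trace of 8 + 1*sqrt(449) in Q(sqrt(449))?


Tr(a + b*sqrt(d)) = (a + b*sqrt(d)) + (a - b*sqrt(d)) = 2a
= 2 * (8)
= 16

16


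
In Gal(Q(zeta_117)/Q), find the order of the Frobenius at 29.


The Frobenius at p in Gal(Q(zeta_n)/Q) = (Z/nZ)* is the class of p, so its order is ord_117(29), the smallest k >= 1 with 29^k = 1 mod 117.
n = 117 = 3^2 * 13, phi(117) = 72; the order divides phi(n).
Divisors of 72: 1, 2, 3, 4, 6, 8, 9, 12, 18, 24, 36, 72
Repeated squaring mod 117: 29^1 = 29, 29^2 = 22, 29^4 = 16, 29^8 = 22, 29^16 = 16, 29^32 = 22, 29^64 = 16
Test divisors in increasing order:
  k=1: 29^1 = 29 mod 117
  k=2: 29^2 = 22 mod 117
  k=3: 29^3 = 22 * 29 = 53 mod 117
  k=4: 29^4 = 16 mod 117
  k=6: 29^6 = 16 * 22 = 1 mod 117  <- first divisor giving 1
Order = 6

6


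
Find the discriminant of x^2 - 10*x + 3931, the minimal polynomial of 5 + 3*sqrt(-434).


The element 5 + 3*sqrt(-434) has minimal polynomial:
x^2 - 10*x + 3931
Discriminant = (-10)^2 - 4*(3931)
= 100 - 15724
= -15624

-15624


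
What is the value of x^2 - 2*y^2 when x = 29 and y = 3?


x^2 - d*y^2
= 29^2 - 2*3^2
= 841 - 18
= 823

823


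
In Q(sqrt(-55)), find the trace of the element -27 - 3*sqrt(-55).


Tr(a + b*sqrt(d)) = (a + b*sqrt(d)) + (a - b*sqrt(d)) = 2a
= 2 * (-27)
= -54

-54


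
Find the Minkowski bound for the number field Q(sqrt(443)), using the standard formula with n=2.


d = 443, d mod 4 = 3, so disc(K) = 4d = 1772; |disc(K)| = 1772
Real quadratic field, so n = 2, s = r2 = 0, r1 = 2
M = (n!/n^n) * (4/pi)^s * sqrt(|disc(K)|) = (2!/2^2) * (4/pi)^0 * sqrt(1772)
= 0.5 * 1.000000 * 42.095130
= 21.0476

21.0476


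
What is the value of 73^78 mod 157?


p = 157 is prime and the exponent is (p-1)/2 = 78, so by Euler's criterion 73^78 = (73/157) = +1 or -1 mod 157.
Compute by square-and-multiply:
  78 = 64 + 8 + 4 + 2 (binary 1001110)
  Repeated squaring mod 157: 73^1 = 73, 73^2 = 148, 73^4 = 81, 73^8 = 124, 73^16 = 147, 73^32 = 100, 73^64 = 109
  73^78 = 73^64 * 73^8 * 73^4 * 73^2 = 109 * 124 * 81 * 148 mod 157
    109 * 124 = 13516 = 14 mod 157
    14 * 81 = 1134 = 35 mod 157
    35 * 148 = 5180 = 156 mod 157
  73^78 = 156 mod 157
Result 156 = p - 1 = -1 mod 157: 73 is a quadratic non-residue mod 157. As a residue in [0, p-1] the value is 156.
73^78 mod 157 = 156

156


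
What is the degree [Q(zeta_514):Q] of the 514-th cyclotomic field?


The degree equals Euler's totient phi(514).
514 = 2 * 257
phi(514) = 256

256


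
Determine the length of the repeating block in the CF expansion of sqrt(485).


Run the CF algorithm for sqrt(485).
a_0 = floor(sqrt(485)) = 22; set m_0=0, q_0=1.
Recurrence: m' = q*a - m,  q' = (d - m'^2)/q,  a' = floor((a_0 + m')/q').
  step 1: m=22, q=1, a=44
a_1 = 2*a_0 = 44, so the period closes here.
sqrt(485) = [22; 44]
Period length = 1

1


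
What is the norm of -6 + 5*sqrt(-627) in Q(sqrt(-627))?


N(a + b*sqrt(d)) = a^2 - d*b^2
= (-6)^2 - (-627)*(5)^2
= 36 + 15675
= 15711

15711


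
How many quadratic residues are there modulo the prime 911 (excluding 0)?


For prime p, the number of non-zero quadratic residues is (p-1)/2.
= (911-1)/2
= 455

455


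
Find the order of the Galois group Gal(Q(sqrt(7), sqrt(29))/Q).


The 2 square roots of distinct primes are multiplicatively independent over Q,
so [K:Q] = 2^2 and Gal(K/Q) is isomorphic to (Z/2Z)^2.
|Gal| = 2^2 = 4

4


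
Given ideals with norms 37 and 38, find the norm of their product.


N(IJ) = N(I) * N(J)
= 37 * 38
= 1406

1406


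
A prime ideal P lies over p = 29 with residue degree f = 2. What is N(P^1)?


N(P^a) = p^(a*f)
= 29^(1*2)
= 29^2
= 841

841


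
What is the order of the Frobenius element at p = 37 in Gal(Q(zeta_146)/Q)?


The Frobenius at p in Gal(Q(zeta_n)/Q) = (Z/nZ)* is the class of p, so its order is ord_146(37), the smallest k >= 1 with 37^k = 1 mod 146.
n = 146 = 2 * 73, phi(146) = 72; the order divides phi(n).
Divisors of 72: 1, 2, 3, 4, 6, 8, 9, 12, 18, 24, 36, 72
Repeated squaring mod 146: 37^1 = 37, 37^2 = 55, 37^4 = 105, 37^8 = 75, 37^16 = 77, 37^32 = 89, 37^64 = 37
Test divisors in increasing order:
  k=1: 37^1 = 37 mod 146
  k=2: 37^2 = 55 mod 146
  k=3: 37^3 = 55 * 37 = 137 mod 146
  k=4: 37^4 = 105 mod 146
  k=6: 37^6 = 105 * 55 = 81 mod 146
  k=8: 37^8 = 75 mod 146
  k=9: 37^9 = 75 * 37 = 1 mod 146  <- first divisor giving 1
Order = 9

9


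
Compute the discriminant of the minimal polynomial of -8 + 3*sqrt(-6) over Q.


The element -8 + 3*sqrt(-6) has minimal polynomial:
x^2 + 16*x + 118
Discriminant = (16)^2 - 4*(118)
= 256 - 472
= -216

-216


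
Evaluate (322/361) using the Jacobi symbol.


Compute (322/361) via quadratic reciprocity:
  pull out 2: (2/361) = +1  (since 361 mod 8 = 1)
  reciprocity: (161/361) -> +(361/161)
  reduce: (39/161)
  reciprocity: (39/161) -> +(161/39)
  reduce: (5/39)
  reciprocity: (5/39) -> +(39/5)
  reduce: (4/5)
  pull out 2: (2/5) = -1  (since 5 mod 8 = 5)
  pull out 2: (2/5) = -1  (since 5 mod 8 = 5)
  (1/5) = 1
Product of signs = 1

1


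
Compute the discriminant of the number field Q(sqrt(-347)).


For K = Q(sqrt(d)) with d squarefree: disc(K) = d if d = 1 mod 4, and disc(K) = 4d if d = 2 or 3 mod 4.
Here d = -347, and d mod 4 = 1.
d = 1 mod 4 (O_K = Z[(1+sqrt(d))/2]), so disc(K) = d = -347

-347


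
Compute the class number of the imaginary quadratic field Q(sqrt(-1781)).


K = Q(sqrt(-1781)). d mod 4 = 3, so D = disc(K) = 4d = -7124
h(K) equals the number of primitive reduced positive-definite forms (a, b, c) = a*x^2 + b*x*y + c*y^2 with b^2 - 4ac = D,
where reduced means |b| <= a <= c, with b >= 0 whenever |b| = a or a = c, and primitive means gcd(a, b, c) = 1.
Reduced forces 3a^2 <= |D| = 7124, so 1 <= a <= 48; b must have the parity of D, and c = (b^2 - D)/(4a) must be an integer >= a.
Enumerate a = 1..48, b in [-a, a]:
  a=1: (1, 0, 1781)  [1]
  a=2: (2, 2, 891)  [1]
  a=3: (3, -2, 594), (3, 2, 594)  [2]
  a=4: none
  a=5: (5, -4, 357), (5, 4, 357)  [2]
  a=6: (6, -2, 297), (6, 2, 297)  [2]
  a=7: (7, -4, 255), (7, 4, 255)  [2]
  a=8: none
  a=9: (9, -2, 198), (9, 2, 198)  [2]
  a=10: (10, -6, 179), (10, 6, 179)  [2]
  a=11: (11, -2, 162), (11, 2, 162)  [2]
  a=12: none
  a=13: (13, 0, 137)  [1]
  a=14: (14, -10, 129), (14, 10, 129)  [2]
  a=15: (15, -14, 122), (15, -4, 119), (15, 4, 119), (15, 14, 122)  [4]
  a=16: none
  a=17: (17, -4, 105), (17, 4, 105)  [2]
  a=18: (18, -2, 99), (18, 2, 99)  [2]
  a=19: (19, -18, 98), (19, 18, 98)  [2]
  a=20: none
  a=21: (21, -10, 86), (21, -4, 85), (21, 4, 85), (21, 10, 86)  [4]
  a=22: (22, -2, 81), (22, 2, 81)  [2]
  a=23: (23, -12, 79), (23, 12, 79)  [2]
  a=24: none
  a=25: (25, -24, 77), (25, 24, 77)  [2]
  a=26: (26, 26, 75)  [1]
  a=27: (27, -2, 66), (27, 2, 66)  [2]
  a=28..29: none
  a=30: (30, -26, 65), (30, -14, 61), (30, 14, 61), (30, 26, 65)  [4]
  a=31..32: none
  a=33: (33, -20, 57), (33, -2, 54), (33, 2, 54), (33, 20, 57)  [4]
  a=34: (34, -30, 59), (34, 30, 59)  [2]
  a=35: (35, -24, 55), (35, -4, 51), (35, 4, 51), (35, 24, 55)  [4]
  a=36..37: none
  a=38: (38, -18, 49), (38, 18, 49)  [2]
  a=39: (39, -26, 50), (39, 26, 50)  [2]
  a=40: none
  a=41: (41, -16, 45), (41, 16, 45)  [2]
  a=42: (42, -38, 51), (42, -10, 43), (42, 10, 43), (42, 38, 51)  [4]
  a=43..44: none
  a=45: (45, -34, 46), (45, 34, 46)  [2]
  a=46..48: none
Total reduced forms: 1 + 1 + 2 + 2 + 2 + 2 + 2 + 2 + 2 + 1 + 2 + 4 + 2 + 2 + 2 + 4 + 2 + 2 + 2 + 1 + 2 + 4 + 4 + 2 + 4 + 2 + 2 + 2 + 4 + 2 = 68
h = 68

68


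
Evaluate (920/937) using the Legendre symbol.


p = 937 is prime, so compute (920/937) with the reciprocity algorithm (Jacobi-symbol steps: pull out 2s via (2/n), flip via reciprocity, reduce):
  pull out 2: (2/937) = +1  (since 937 mod 8 = 1)
  pull out 2: (2/937) = +1  (since 937 mod 8 = 1)
  pull out 2: (2/937) = +1  (since 937 mod 8 = 1)
  reciprocity: (115/937) -> +(937/115)
  reduce: (17/115)
  reciprocity: (17/115) -> +(115/17)
  reduce: (13/17)
  reciprocity: (13/17) -> +(17/13)
  reduce: (4/13)
  pull out 2: (2/13) = -1  (since 13 mod 8 = 5)
  pull out 2: (2/13) = -1  (since 13 mod 8 = 5)
  (1/13) = 1
Product of signs = 1
(920/937) = 1

1


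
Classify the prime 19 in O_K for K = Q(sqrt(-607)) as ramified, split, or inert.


K = Q(sqrt(-607)). Since d mod 4 = 1, disc(K) = -607.
Check p | disc: -607 mod 19 = 1.
p does not divide disc. Compute Legendre symbol (d/p):
1^((19-1)/2) mod 19 = 1
(d/p) = 1, so p splits: (p) = P*P' with e=1, f=1, g=2.
Therefore p is split.

split


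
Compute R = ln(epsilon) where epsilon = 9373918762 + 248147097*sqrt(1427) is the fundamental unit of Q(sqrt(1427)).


epsilon = 9373918762 + 248147097*sqrt(1427)
= 1.8748e+10
R = ln(1.8748e+10)
= 23.6543

23.6543


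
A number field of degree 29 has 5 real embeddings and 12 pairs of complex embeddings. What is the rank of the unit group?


By Dirichlet's unit theorem:
rank = r1 + r2 - 1
= 5 + 12 - 1
= 16

16


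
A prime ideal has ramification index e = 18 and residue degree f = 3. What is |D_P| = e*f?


|D_P| = e * f
= 18 * 3
= 54

54


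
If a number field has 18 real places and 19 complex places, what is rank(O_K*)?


By Dirichlet's unit theorem:
rank = r1 + r2 - 1
= 18 + 19 - 1
= 36

36


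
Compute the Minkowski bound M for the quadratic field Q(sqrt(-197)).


d = -197, d mod 4 = 3, so disc(K) = 4d = -788; |disc(K)| = 788
Imaginary quadratic field, so n = 2, s = r2 = 1, r1 = 0
M = (n!/n^n) * (4/pi)^s * sqrt(|disc(K)|) = (2!/2^2) * (4/pi)^1 * sqrt(788)
= 0.5 * 1.273240 * 28.071338
= 17.8708

17.8708


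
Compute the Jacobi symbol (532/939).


Compute (532/939) via quadratic reciprocity:
  pull out 2: (2/939) = -1  (since 939 mod 8 = 3)
  pull out 2: (2/939) = -1  (since 939 mod 8 = 3)
  reciprocity: (133/939) -> +(939/133)
  reduce: (8/133)
  pull out 2: (2/133) = -1  (since 133 mod 8 = 5)
  pull out 2: (2/133) = -1  (since 133 mod 8 = 5)
  pull out 2: (2/133) = -1  (since 133 mod 8 = 5)
  (1/133) = 1
Product of signs = -1

-1


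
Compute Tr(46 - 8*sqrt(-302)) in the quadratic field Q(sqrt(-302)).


Tr(a + b*sqrt(d)) = (a + b*sqrt(d)) + (a - b*sqrt(d)) = 2a
= 2 * (46)
= 92

92


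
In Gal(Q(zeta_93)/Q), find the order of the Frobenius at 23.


The Frobenius at p in Gal(Q(zeta_n)/Q) = (Z/nZ)* is the class of p, so its order is ord_93(23), the smallest k >= 1 with 23^k = 1 mod 93.
n = 93 = 3 * 31, phi(93) = 60; the order divides phi(n).
Divisors of 60: 1, 2, 3, 4, 5, 6, 10, 12, 15, 20, 30, 60
Repeated squaring mod 93: 23^1 = 23, 23^2 = 64, 23^4 = 4, 23^8 = 16, 23^16 = 70, 23^32 = 64
Test divisors in increasing order:
  k=1: 23^1 = 23 mod 93
  k=2: 23^2 = 64 mod 93
  k=3: 23^3 = 64 * 23 = 77 mod 93
  k=4: 23^4 = 4 mod 93
  k=5: 23^5 = 4 * 23 = 92 mod 93
  k=6: 23^6 = 4 * 64 = 70 mod 93
  k=10: 23^10 = 16 * 64 = 1 mod 93  <- first divisor giving 1
Order = 10

10


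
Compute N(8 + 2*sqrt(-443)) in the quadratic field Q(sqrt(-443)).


N(a + b*sqrt(d)) = a^2 - d*b^2
= (8)^2 - (-443)*(2)^2
= 64 + 1772
= 1836

1836


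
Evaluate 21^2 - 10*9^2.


x^2 - d*y^2
= 21^2 - 10*9^2
= 441 - 810
= -369

-369


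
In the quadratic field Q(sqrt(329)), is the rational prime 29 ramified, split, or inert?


K = Q(sqrt(329)). Since d mod 4 = 1, disc(K) = 329.
Check p | disc: 329 mod 29 = 10.
p does not divide disc. Compute Legendre symbol (d/p):
10^((29-1)/2) mod 29 = -1
(d/p) = -1, so p is inert: (p) stays prime with e=1, f=2, g=1.
Therefore p is inert.

inert


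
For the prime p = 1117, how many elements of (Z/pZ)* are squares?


For prime p, the number of non-zero quadratic residues is (p-1)/2.
= (1117-1)/2
= 558

558


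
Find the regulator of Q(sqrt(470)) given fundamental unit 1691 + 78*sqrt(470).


epsilon = 1691 + 78*sqrt(470)
= 3381.9997
R = ln(3381.9997)
= 8.1262

8.1262


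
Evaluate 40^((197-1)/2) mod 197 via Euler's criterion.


p = 197 is prime and the exponent is (p-1)/2 = 98, so by Euler's criterion 40^98 = (40/197) = +1 or -1 mod 197.
Compute by square-and-multiply:
  98 = 64 + 32 + 2 (binary 1100010)
  Repeated squaring mod 197: 40^1 = 40, 40^2 = 24, 40^4 = 182, 40^8 = 28, 40^16 = 193, 40^32 = 16, 40^64 = 59
  40^98 = 40^64 * 40^32 * 40^2 = 59 * 16 * 24 mod 197
    59 * 16 = 944 = 156 mod 197
    156 * 24 = 3744 = 1 mod 197
  40^98 = 1 mod 197
Result 1: 40 is a quadratic residue mod 197.
40^98 mod 197 = 1

1


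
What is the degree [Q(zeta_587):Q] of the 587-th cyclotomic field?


The degree equals Euler's totient phi(587).
587 = 587
phi(587) = 586

586


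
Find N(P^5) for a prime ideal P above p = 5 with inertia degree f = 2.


N(P^a) = p^(a*f)
= 5^(5*2)
= 5^10
= 9765625

9765625


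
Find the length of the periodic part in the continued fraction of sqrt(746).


Run the CF algorithm for sqrt(746).
a_0 = floor(sqrt(746)) = 27; set m_0=0, q_0=1.
Recurrence: m' = q*a - m,  q' = (d - m'^2)/q,  a' = floor((a_0 + m')/q').
  step 1: m=27, q=17, a=3
  step 2: m=24, q=10, a=5
  step 3: m=26, q=7, a=7
  step 4: m=23, q=31, a=1
  step 5: m=8, q=22, a=1
  step 6: m=14, q=25, a=1
  step 7: m=11, q=25, a=1
  step 8: m=14, q=22, a=1
  step 9: m=8, q=31, a=1
  step 10: m=23, q=7, a=7
  step 11: m=26, q=10, a=5
  step 12: m=24, q=17, a=3
  step 13: m=27, q=1, a=54
a_13 = 2*a_0 = 54, so the period closes here.
sqrt(746) = [27; 3, 5, 7, 1, 1, 1, 1, 1, 1, 7, 5, 3, 54]
Period length = 13

13
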